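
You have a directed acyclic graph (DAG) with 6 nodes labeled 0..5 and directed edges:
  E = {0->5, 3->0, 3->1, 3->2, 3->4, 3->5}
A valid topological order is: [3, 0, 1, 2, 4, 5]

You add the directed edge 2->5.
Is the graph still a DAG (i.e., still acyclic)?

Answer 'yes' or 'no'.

Answer: yes

Derivation:
Given toposort: [3, 0, 1, 2, 4, 5]
Position of 2: index 3; position of 5: index 5
New edge 2->5: forward
Forward edge: respects the existing order. Still a DAG, same toposort still valid.
Still a DAG? yes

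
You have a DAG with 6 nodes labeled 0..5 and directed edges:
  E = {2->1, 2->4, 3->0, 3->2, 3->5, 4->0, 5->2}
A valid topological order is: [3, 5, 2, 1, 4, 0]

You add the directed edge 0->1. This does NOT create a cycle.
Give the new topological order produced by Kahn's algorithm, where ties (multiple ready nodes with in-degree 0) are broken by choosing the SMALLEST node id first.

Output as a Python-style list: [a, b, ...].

Answer: [3, 5, 2, 4, 0, 1]

Derivation:
Old toposort: [3, 5, 2, 1, 4, 0]
Added edge: 0->1
Position of 0 (5) > position of 1 (3). Must reorder: 0 must now come before 1.
Run Kahn's algorithm (break ties by smallest node id):
  initial in-degrees: [2, 2, 2, 0, 1, 1]
  ready (indeg=0): [3]
  pop 3: indeg[0]->1; indeg[2]->1; indeg[5]->0 | ready=[5] | order so far=[3]
  pop 5: indeg[2]->0 | ready=[2] | order so far=[3, 5]
  pop 2: indeg[1]->1; indeg[4]->0 | ready=[4] | order so far=[3, 5, 2]
  pop 4: indeg[0]->0 | ready=[0] | order so far=[3, 5, 2, 4]
  pop 0: indeg[1]->0 | ready=[1] | order so far=[3, 5, 2, 4, 0]
  pop 1: no out-edges | ready=[] | order so far=[3, 5, 2, 4, 0, 1]
  Result: [3, 5, 2, 4, 0, 1]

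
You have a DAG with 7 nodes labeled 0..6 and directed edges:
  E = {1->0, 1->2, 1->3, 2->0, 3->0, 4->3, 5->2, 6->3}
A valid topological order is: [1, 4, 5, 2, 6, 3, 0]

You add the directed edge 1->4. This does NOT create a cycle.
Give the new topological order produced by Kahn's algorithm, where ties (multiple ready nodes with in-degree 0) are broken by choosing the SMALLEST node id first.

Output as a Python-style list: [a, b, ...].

Old toposort: [1, 4, 5, 2, 6, 3, 0]
Added edge: 1->4
Position of 1 (0) < position of 4 (1). Old order still valid.
Run Kahn's algorithm (break ties by smallest node id):
  initial in-degrees: [3, 0, 2, 3, 1, 0, 0]
  ready (indeg=0): [1, 5, 6]
  pop 1: indeg[0]->2; indeg[2]->1; indeg[3]->2; indeg[4]->0 | ready=[4, 5, 6] | order so far=[1]
  pop 4: indeg[3]->1 | ready=[5, 6] | order so far=[1, 4]
  pop 5: indeg[2]->0 | ready=[2, 6] | order so far=[1, 4, 5]
  pop 2: indeg[0]->1 | ready=[6] | order so far=[1, 4, 5, 2]
  pop 6: indeg[3]->0 | ready=[3] | order so far=[1, 4, 5, 2, 6]
  pop 3: indeg[0]->0 | ready=[0] | order so far=[1, 4, 5, 2, 6, 3]
  pop 0: no out-edges | ready=[] | order so far=[1, 4, 5, 2, 6, 3, 0]
  Result: [1, 4, 5, 2, 6, 3, 0]

Answer: [1, 4, 5, 2, 6, 3, 0]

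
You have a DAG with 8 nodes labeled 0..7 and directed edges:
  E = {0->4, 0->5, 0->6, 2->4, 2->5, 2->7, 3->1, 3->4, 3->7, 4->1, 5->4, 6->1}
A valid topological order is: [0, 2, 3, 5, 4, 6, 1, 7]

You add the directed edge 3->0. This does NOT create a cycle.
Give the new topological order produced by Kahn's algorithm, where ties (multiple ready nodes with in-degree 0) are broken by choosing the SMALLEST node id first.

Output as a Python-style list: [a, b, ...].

Answer: [2, 3, 0, 5, 4, 6, 1, 7]

Derivation:
Old toposort: [0, 2, 3, 5, 4, 6, 1, 7]
Added edge: 3->0
Position of 3 (2) > position of 0 (0). Must reorder: 3 must now come before 0.
Run Kahn's algorithm (break ties by smallest node id):
  initial in-degrees: [1, 3, 0, 0, 4, 2, 1, 2]
  ready (indeg=0): [2, 3]
  pop 2: indeg[4]->3; indeg[5]->1; indeg[7]->1 | ready=[3] | order so far=[2]
  pop 3: indeg[0]->0; indeg[1]->2; indeg[4]->2; indeg[7]->0 | ready=[0, 7] | order so far=[2, 3]
  pop 0: indeg[4]->1; indeg[5]->0; indeg[6]->0 | ready=[5, 6, 7] | order so far=[2, 3, 0]
  pop 5: indeg[4]->0 | ready=[4, 6, 7] | order so far=[2, 3, 0, 5]
  pop 4: indeg[1]->1 | ready=[6, 7] | order so far=[2, 3, 0, 5, 4]
  pop 6: indeg[1]->0 | ready=[1, 7] | order so far=[2, 3, 0, 5, 4, 6]
  pop 1: no out-edges | ready=[7] | order so far=[2, 3, 0, 5, 4, 6, 1]
  pop 7: no out-edges | ready=[] | order so far=[2, 3, 0, 5, 4, 6, 1, 7]
  Result: [2, 3, 0, 5, 4, 6, 1, 7]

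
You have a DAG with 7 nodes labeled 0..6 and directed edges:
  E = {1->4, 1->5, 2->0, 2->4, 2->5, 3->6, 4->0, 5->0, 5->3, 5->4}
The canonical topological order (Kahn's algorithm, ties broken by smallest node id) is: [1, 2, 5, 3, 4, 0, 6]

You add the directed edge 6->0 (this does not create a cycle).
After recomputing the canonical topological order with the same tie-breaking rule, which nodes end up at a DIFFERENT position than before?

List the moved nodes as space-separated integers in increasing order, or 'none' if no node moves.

Old toposort: [1, 2, 5, 3, 4, 0, 6]
Added edge 6->0
Recompute Kahn (smallest-id tiebreak):
  initial in-degrees: [4, 0, 0, 1, 3, 2, 1]
  ready (indeg=0): [1, 2]
  pop 1: indeg[4]->2; indeg[5]->1 | ready=[2] | order so far=[1]
  pop 2: indeg[0]->3; indeg[4]->1; indeg[5]->0 | ready=[5] | order so far=[1, 2]
  pop 5: indeg[0]->2; indeg[3]->0; indeg[4]->0 | ready=[3, 4] | order so far=[1, 2, 5]
  pop 3: indeg[6]->0 | ready=[4, 6] | order so far=[1, 2, 5, 3]
  pop 4: indeg[0]->1 | ready=[6] | order so far=[1, 2, 5, 3, 4]
  pop 6: indeg[0]->0 | ready=[0] | order so far=[1, 2, 5, 3, 4, 6]
  pop 0: no out-edges | ready=[] | order so far=[1, 2, 5, 3, 4, 6, 0]
New canonical toposort: [1, 2, 5, 3, 4, 6, 0]
Compare positions:
  Node 0: index 5 -> 6 (moved)
  Node 1: index 0 -> 0 (same)
  Node 2: index 1 -> 1 (same)
  Node 3: index 3 -> 3 (same)
  Node 4: index 4 -> 4 (same)
  Node 5: index 2 -> 2 (same)
  Node 6: index 6 -> 5 (moved)
Nodes that changed position: 0 6

Answer: 0 6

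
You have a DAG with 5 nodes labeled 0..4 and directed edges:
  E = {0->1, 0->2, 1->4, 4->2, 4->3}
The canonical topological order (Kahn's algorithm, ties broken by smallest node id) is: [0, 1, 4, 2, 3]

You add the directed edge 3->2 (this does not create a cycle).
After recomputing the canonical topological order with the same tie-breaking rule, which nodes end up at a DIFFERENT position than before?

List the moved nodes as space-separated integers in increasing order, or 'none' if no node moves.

Answer: 2 3

Derivation:
Old toposort: [0, 1, 4, 2, 3]
Added edge 3->2
Recompute Kahn (smallest-id tiebreak):
  initial in-degrees: [0, 1, 3, 1, 1]
  ready (indeg=0): [0]
  pop 0: indeg[1]->0; indeg[2]->2 | ready=[1] | order so far=[0]
  pop 1: indeg[4]->0 | ready=[4] | order so far=[0, 1]
  pop 4: indeg[2]->1; indeg[3]->0 | ready=[3] | order so far=[0, 1, 4]
  pop 3: indeg[2]->0 | ready=[2] | order so far=[0, 1, 4, 3]
  pop 2: no out-edges | ready=[] | order so far=[0, 1, 4, 3, 2]
New canonical toposort: [0, 1, 4, 3, 2]
Compare positions:
  Node 0: index 0 -> 0 (same)
  Node 1: index 1 -> 1 (same)
  Node 2: index 3 -> 4 (moved)
  Node 3: index 4 -> 3 (moved)
  Node 4: index 2 -> 2 (same)
Nodes that changed position: 2 3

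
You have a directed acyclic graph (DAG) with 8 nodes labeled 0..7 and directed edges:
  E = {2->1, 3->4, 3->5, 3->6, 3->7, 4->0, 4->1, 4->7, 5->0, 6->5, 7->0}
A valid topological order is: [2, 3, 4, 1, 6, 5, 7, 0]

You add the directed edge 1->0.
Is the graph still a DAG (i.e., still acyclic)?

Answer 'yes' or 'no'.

Given toposort: [2, 3, 4, 1, 6, 5, 7, 0]
Position of 1: index 3; position of 0: index 7
New edge 1->0: forward
Forward edge: respects the existing order. Still a DAG, same toposort still valid.
Still a DAG? yes

Answer: yes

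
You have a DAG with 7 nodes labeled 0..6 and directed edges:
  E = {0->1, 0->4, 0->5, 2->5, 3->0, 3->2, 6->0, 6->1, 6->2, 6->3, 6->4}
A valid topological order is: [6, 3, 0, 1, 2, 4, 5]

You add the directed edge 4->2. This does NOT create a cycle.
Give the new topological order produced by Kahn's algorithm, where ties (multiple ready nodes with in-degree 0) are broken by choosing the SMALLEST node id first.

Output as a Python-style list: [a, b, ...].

Old toposort: [6, 3, 0, 1, 2, 4, 5]
Added edge: 4->2
Position of 4 (5) > position of 2 (4). Must reorder: 4 must now come before 2.
Run Kahn's algorithm (break ties by smallest node id):
  initial in-degrees: [2, 2, 3, 1, 2, 2, 0]
  ready (indeg=0): [6]
  pop 6: indeg[0]->1; indeg[1]->1; indeg[2]->2; indeg[3]->0; indeg[4]->1 | ready=[3] | order so far=[6]
  pop 3: indeg[0]->0; indeg[2]->1 | ready=[0] | order so far=[6, 3]
  pop 0: indeg[1]->0; indeg[4]->0; indeg[5]->1 | ready=[1, 4] | order so far=[6, 3, 0]
  pop 1: no out-edges | ready=[4] | order so far=[6, 3, 0, 1]
  pop 4: indeg[2]->0 | ready=[2] | order so far=[6, 3, 0, 1, 4]
  pop 2: indeg[5]->0 | ready=[5] | order so far=[6, 3, 0, 1, 4, 2]
  pop 5: no out-edges | ready=[] | order so far=[6, 3, 0, 1, 4, 2, 5]
  Result: [6, 3, 0, 1, 4, 2, 5]

Answer: [6, 3, 0, 1, 4, 2, 5]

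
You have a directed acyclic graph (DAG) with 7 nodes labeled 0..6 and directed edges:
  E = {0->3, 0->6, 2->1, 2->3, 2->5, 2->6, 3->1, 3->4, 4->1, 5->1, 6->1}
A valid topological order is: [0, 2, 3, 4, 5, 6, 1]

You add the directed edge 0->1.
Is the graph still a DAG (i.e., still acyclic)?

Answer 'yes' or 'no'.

Given toposort: [0, 2, 3, 4, 5, 6, 1]
Position of 0: index 0; position of 1: index 6
New edge 0->1: forward
Forward edge: respects the existing order. Still a DAG, same toposort still valid.
Still a DAG? yes

Answer: yes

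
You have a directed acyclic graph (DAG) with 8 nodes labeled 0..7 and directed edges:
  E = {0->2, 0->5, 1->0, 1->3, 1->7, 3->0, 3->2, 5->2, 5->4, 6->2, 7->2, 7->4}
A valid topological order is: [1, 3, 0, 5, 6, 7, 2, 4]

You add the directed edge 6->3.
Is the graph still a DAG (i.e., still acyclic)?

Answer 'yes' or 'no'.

Given toposort: [1, 3, 0, 5, 6, 7, 2, 4]
Position of 6: index 4; position of 3: index 1
New edge 6->3: backward (u after v in old order)
Backward edge: old toposort is now invalid. Check if this creates a cycle.
Does 3 already reach 6? Reachable from 3: [0, 2, 3, 4, 5]. NO -> still a DAG (reorder needed).
Still a DAG? yes

Answer: yes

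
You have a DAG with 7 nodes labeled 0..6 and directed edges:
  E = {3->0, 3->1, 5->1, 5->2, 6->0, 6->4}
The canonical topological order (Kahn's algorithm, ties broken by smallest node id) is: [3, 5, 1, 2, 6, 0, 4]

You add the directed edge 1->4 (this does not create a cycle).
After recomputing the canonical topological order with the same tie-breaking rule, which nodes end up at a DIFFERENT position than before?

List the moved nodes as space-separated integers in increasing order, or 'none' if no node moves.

Old toposort: [3, 5, 1, 2, 6, 0, 4]
Added edge 1->4
Recompute Kahn (smallest-id tiebreak):
  initial in-degrees: [2, 2, 1, 0, 2, 0, 0]
  ready (indeg=0): [3, 5, 6]
  pop 3: indeg[0]->1; indeg[1]->1 | ready=[5, 6] | order so far=[3]
  pop 5: indeg[1]->0; indeg[2]->0 | ready=[1, 2, 6] | order so far=[3, 5]
  pop 1: indeg[4]->1 | ready=[2, 6] | order so far=[3, 5, 1]
  pop 2: no out-edges | ready=[6] | order so far=[3, 5, 1, 2]
  pop 6: indeg[0]->0; indeg[4]->0 | ready=[0, 4] | order so far=[3, 5, 1, 2, 6]
  pop 0: no out-edges | ready=[4] | order so far=[3, 5, 1, 2, 6, 0]
  pop 4: no out-edges | ready=[] | order so far=[3, 5, 1, 2, 6, 0, 4]
New canonical toposort: [3, 5, 1, 2, 6, 0, 4]
Compare positions:
  Node 0: index 5 -> 5 (same)
  Node 1: index 2 -> 2 (same)
  Node 2: index 3 -> 3 (same)
  Node 3: index 0 -> 0 (same)
  Node 4: index 6 -> 6 (same)
  Node 5: index 1 -> 1 (same)
  Node 6: index 4 -> 4 (same)
Nodes that changed position: none

Answer: none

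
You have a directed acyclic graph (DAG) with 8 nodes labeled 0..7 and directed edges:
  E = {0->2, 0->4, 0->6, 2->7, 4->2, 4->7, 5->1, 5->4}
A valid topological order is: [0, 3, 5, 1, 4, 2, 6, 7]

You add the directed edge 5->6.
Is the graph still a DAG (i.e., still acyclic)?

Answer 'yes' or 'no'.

Given toposort: [0, 3, 5, 1, 4, 2, 6, 7]
Position of 5: index 2; position of 6: index 6
New edge 5->6: forward
Forward edge: respects the existing order. Still a DAG, same toposort still valid.
Still a DAG? yes

Answer: yes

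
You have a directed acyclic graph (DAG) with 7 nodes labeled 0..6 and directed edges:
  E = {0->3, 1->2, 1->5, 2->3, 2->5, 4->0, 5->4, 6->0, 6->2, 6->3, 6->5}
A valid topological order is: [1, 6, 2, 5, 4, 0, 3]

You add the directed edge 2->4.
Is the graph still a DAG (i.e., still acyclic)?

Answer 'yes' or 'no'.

Answer: yes

Derivation:
Given toposort: [1, 6, 2, 5, 4, 0, 3]
Position of 2: index 2; position of 4: index 4
New edge 2->4: forward
Forward edge: respects the existing order. Still a DAG, same toposort still valid.
Still a DAG? yes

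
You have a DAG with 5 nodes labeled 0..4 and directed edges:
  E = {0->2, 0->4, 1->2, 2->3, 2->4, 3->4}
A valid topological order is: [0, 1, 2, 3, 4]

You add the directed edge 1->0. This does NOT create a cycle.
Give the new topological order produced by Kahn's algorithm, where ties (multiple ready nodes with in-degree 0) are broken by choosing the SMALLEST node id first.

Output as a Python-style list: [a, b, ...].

Answer: [1, 0, 2, 3, 4]

Derivation:
Old toposort: [0, 1, 2, 3, 4]
Added edge: 1->0
Position of 1 (1) > position of 0 (0). Must reorder: 1 must now come before 0.
Run Kahn's algorithm (break ties by smallest node id):
  initial in-degrees: [1, 0, 2, 1, 3]
  ready (indeg=0): [1]
  pop 1: indeg[0]->0; indeg[2]->1 | ready=[0] | order so far=[1]
  pop 0: indeg[2]->0; indeg[4]->2 | ready=[2] | order so far=[1, 0]
  pop 2: indeg[3]->0; indeg[4]->1 | ready=[3] | order so far=[1, 0, 2]
  pop 3: indeg[4]->0 | ready=[4] | order so far=[1, 0, 2, 3]
  pop 4: no out-edges | ready=[] | order so far=[1, 0, 2, 3, 4]
  Result: [1, 0, 2, 3, 4]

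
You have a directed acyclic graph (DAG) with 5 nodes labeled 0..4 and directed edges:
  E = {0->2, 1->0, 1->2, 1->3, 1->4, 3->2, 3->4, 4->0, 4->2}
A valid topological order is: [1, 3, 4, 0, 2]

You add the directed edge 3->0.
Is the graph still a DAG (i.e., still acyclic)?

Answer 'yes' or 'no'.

Given toposort: [1, 3, 4, 0, 2]
Position of 3: index 1; position of 0: index 3
New edge 3->0: forward
Forward edge: respects the existing order. Still a DAG, same toposort still valid.
Still a DAG? yes

Answer: yes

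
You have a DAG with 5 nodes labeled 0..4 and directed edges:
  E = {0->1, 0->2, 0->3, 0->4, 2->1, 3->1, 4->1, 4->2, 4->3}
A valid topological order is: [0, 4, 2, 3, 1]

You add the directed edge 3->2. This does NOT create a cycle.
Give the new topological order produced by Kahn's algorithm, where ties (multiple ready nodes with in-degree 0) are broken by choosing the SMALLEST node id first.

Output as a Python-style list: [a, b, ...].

Old toposort: [0, 4, 2, 3, 1]
Added edge: 3->2
Position of 3 (3) > position of 2 (2). Must reorder: 3 must now come before 2.
Run Kahn's algorithm (break ties by smallest node id):
  initial in-degrees: [0, 4, 3, 2, 1]
  ready (indeg=0): [0]
  pop 0: indeg[1]->3; indeg[2]->2; indeg[3]->1; indeg[4]->0 | ready=[4] | order so far=[0]
  pop 4: indeg[1]->2; indeg[2]->1; indeg[3]->0 | ready=[3] | order so far=[0, 4]
  pop 3: indeg[1]->1; indeg[2]->0 | ready=[2] | order so far=[0, 4, 3]
  pop 2: indeg[1]->0 | ready=[1] | order so far=[0, 4, 3, 2]
  pop 1: no out-edges | ready=[] | order so far=[0, 4, 3, 2, 1]
  Result: [0, 4, 3, 2, 1]

Answer: [0, 4, 3, 2, 1]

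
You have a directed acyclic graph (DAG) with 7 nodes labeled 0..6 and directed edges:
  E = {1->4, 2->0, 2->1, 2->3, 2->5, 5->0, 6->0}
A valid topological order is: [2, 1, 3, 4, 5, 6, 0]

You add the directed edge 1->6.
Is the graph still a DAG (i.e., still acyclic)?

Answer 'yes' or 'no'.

Given toposort: [2, 1, 3, 4, 5, 6, 0]
Position of 1: index 1; position of 6: index 5
New edge 1->6: forward
Forward edge: respects the existing order. Still a DAG, same toposort still valid.
Still a DAG? yes

Answer: yes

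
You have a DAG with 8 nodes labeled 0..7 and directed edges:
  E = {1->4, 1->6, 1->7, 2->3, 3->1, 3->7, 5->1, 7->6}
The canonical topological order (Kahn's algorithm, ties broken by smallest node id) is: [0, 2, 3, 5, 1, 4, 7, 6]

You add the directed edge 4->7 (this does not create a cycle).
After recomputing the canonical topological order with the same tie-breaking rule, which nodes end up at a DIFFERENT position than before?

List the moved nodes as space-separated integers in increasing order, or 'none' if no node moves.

Old toposort: [0, 2, 3, 5, 1, 4, 7, 6]
Added edge 4->7
Recompute Kahn (smallest-id tiebreak):
  initial in-degrees: [0, 2, 0, 1, 1, 0, 2, 3]
  ready (indeg=0): [0, 2, 5]
  pop 0: no out-edges | ready=[2, 5] | order so far=[0]
  pop 2: indeg[3]->0 | ready=[3, 5] | order so far=[0, 2]
  pop 3: indeg[1]->1; indeg[7]->2 | ready=[5] | order so far=[0, 2, 3]
  pop 5: indeg[1]->0 | ready=[1] | order so far=[0, 2, 3, 5]
  pop 1: indeg[4]->0; indeg[6]->1; indeg[7]->1 | ready=[4] | order so far=[0, 2, 3, 5, 1]
  pop 4: indeg[7]->0 | ready=[7] | order so far=[0, 2, 3, 5, 1, 4]
  pop 7: indeg[6]->0 | ready=[6] | order so far=[0, 2, 3, 5, 1, 4, 7]
  pop 6: no out-edges | ready=[] | order so far=[0, 2, 3, 5, 1, 4, 7, 6]
New canonical toposort: [0, 2, 3, 5, 1, 4, 7, 6]
Compare positions:
  Node 0: index 0 -> 0 (same)
  Node 1: index 4 -> 4 (same)
  Node 2: index 1 -> 1 (same)
  Node 3: index 2 -> 2 (same)
  Node 4: index 5 -> 5 (same)
  Node 5: index 3 -> 3 (same)
  Node 6: index 7 -> 7 (same)
  Node 7: index 6 -> 6 (same)
Nodes that changed position: none

Answer: none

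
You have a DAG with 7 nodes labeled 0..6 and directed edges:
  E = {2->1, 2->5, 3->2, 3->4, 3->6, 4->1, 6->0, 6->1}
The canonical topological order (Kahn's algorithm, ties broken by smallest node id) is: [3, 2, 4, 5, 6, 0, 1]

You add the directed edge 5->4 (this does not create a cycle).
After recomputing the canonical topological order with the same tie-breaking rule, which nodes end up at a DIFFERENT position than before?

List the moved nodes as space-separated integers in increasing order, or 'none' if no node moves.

Old toposort: [3, 2, 4, 5, 6, 0, 1]
Added edge 5->4
Recompute Kahn (smallest-id tiebreak):
  initial in-degrees: [1, 3, 1, 0, 2, 1, 1]
  ready (indeg=0): [3]
  pop 3: indeg[2]->0; indeg[4]->1; indeg[6]->0 | ready=[2, 6] | order so far=[3]
  pop 2: indeg[1]->2; indeg[5]->0 | ready=[5, 6] | order so far=[3, 2]
  pop 5: indeg[4]->0 | ready=[4, 6] | order so far=[3, 2, 5]
  pop 4: indeg[1]->1 | ready=[6] | order so far=[3, 2, 5, 4]
  pop 6: indeg[0]->0; indeg[1]->0 | ready=[0, 1] | order so far=[3, 2, 5, 4, 6]
  pop 0: no out-edges | ready=[1] | order so far=[3, 2, 5, 4, 6, 0]
  pop 1: no out-edges | ready=[] | order so far=[3, 2, 5, 4, 6, 0, 1]
New canonical toposort: [3, 2, 5, 4, 6, 0, 1]
Compare positions:
  Node 0: index 5 -> 5 (same)
  Node 1: index 6 -> 6 (same)
  Node 2: index 1 -> 1 (same)
  Node 3: index 0 -> 0 (same)
  Node 4: index 2 -> 3 (moved)
  Node 5: index 3 -> 2 (moved)
  Node 6: index 4 -> 4 (same)
Nodes that changed position: 4 5

Answer: 4 5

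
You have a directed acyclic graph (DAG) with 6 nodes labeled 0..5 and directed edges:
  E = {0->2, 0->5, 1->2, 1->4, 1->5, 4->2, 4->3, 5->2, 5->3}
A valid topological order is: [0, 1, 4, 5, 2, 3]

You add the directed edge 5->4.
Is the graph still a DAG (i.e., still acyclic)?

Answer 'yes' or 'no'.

Given toposort: [0, 1, 4, 5, 2, 3]
Position of 5: index 3; position of 4: index 2
New edge 5->4: backward (u after v in old order)
Backward edge: old toposort is now invalid. Check if this creates a cycle.
Does 4 already reach 5? Reachable from 4: [2, 3, 4]. NO -> still a DAG (reorder needed).
Still a DAG? yes

Answer: yes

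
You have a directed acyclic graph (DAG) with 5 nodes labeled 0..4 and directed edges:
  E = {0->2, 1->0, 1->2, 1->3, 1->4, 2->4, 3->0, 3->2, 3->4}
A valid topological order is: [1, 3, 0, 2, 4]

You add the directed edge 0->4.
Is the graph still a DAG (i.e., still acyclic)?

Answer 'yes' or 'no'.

Answer: yes

Derivation:
Given toposort: [1, 3, 0, 2, 4]
Position of 0: index 2; position of 4: index 4
New edge 0->4: forward
Forward edge: respects the existing order. Still a DAG, same toposort still valid.
Still a DAG? yes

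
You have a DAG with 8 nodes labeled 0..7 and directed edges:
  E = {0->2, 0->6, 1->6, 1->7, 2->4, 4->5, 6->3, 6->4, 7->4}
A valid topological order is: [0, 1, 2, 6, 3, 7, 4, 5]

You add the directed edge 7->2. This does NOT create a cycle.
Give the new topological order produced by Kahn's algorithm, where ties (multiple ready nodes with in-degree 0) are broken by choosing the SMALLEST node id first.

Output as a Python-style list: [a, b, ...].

Old toposort: [0, 1, 2, 6, 3, 7, 4, 5]
Added edge: 7->2
Position of 7 (5) > position of 2 (2). Must reorder: 7 must now come before 2.
Run Kahn's algorithm (break ties by smallest node id):
  initial in-degrees: [0, 0, 2, 1, 3, 1, 2, 1]
  ready (indeg=0): [0, 1]
  pop 0: indeg[2]->1; indeg[6]->1 | ready=[1] | order so far=[0]
  pop 1: indeg[6]->0; indeg[7]->0 | ready=[6, 7] | order so far=[0, 1]
  pop 6: indeg[3]->0; indeg[4]->2 | ready=[3, 7] | order so far=[0, 1, 6]
  pop 3: no out-edges | ready=[7] | order so far=[0, 1, 6, 3]
  pop 7: indeg[2]->0; indeg[4]->1 | ready=[2] | order so far=[0, 1, 6, 3, 7]
  pop 2: indeg[4]->0 | ready=[4] | order so far=[0, 1, 6, 3, 7, 2]
  pop 4: indeg[5]->0 | ready=[5] | order so far=[0, 1, 6, 3, 7, 2, 4]
  pop 5: no out-edges | ready=[] | order so far=[0, 1, 6, 3, 7, 2, 4, 5]
  Result: [0, 1, 6, 3, 7, 2, 4, 5]

Answer: [0, 1, 6, 3, 7, 2, 4, 5]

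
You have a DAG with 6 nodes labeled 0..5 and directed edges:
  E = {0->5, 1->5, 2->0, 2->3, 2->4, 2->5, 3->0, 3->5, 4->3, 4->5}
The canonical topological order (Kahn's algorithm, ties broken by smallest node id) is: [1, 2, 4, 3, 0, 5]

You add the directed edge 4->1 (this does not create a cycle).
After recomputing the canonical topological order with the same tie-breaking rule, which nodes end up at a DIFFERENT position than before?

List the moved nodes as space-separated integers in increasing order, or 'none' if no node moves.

Old toposort: [1, 2, 4, 3, 0, 5]
Added edge 4->1
Recompute Kahn (smallest-id tiebreak):
  initial in-degrees: [2, 1, 0, 2, 1, 5]
  ready (indeg=0): [2]
  pop 2: indeg[0]->1; indeg[3]->1; indeg[4]->0; indeg[5]->4 | ready=[4] | order so far=[2]
  pop 4: indeg[1]->0; indeg[3]->0; indeg[5]->3 | ready=[1, 3] | order so far=[2, 4]
  pop 1: indeg[5]->2 | ready=[3] | order so far=[2, 4, 1]
  pop 3: indeg[0]->0; indeg[5]->1 | ready=[0] | order so far=[2, 4, 1, 3]
  pop 0: indeg[5]->0 | ready=[5] | order so far=[2, 4, 1, 3, 0]
  pop 5: no out-edges | ready=[] | order so far=[2, 4, 1, 3, 0, 5]
New canonical toposort: [2, 4, 1, 3, 0, 5]
Compare positions:
  Node 0: index 4 -> 4 (same)
  Node 1: index 0 -> 2 (moved)
  Node 2: index 1 -> 0 (moved)
  Node 3: index 3 -> 3 (same)
  Node 4: index 2 -> 1 (moved)
  Node 5: index 5 -> 5 (same)
Nodes that changed position: 1 2 4

Answer: 1 2 4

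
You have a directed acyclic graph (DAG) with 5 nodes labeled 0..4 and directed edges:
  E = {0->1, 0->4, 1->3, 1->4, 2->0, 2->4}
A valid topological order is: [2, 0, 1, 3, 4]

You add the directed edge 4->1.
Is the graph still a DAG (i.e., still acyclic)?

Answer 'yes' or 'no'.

Answer: no

Derivation:
Given toposort: [2, 0, 1, 3, 4]
Position of 4: index 4; position of 1: index 2
New edge 4->1: backward (u after v in old order)
Backward edge: old toposort is now invalid. Check if this creates a cycle.
Does 1 already reach 4? Reachable from 1: [1, 3, 4]. YES -> cycle!
Still a DAG? no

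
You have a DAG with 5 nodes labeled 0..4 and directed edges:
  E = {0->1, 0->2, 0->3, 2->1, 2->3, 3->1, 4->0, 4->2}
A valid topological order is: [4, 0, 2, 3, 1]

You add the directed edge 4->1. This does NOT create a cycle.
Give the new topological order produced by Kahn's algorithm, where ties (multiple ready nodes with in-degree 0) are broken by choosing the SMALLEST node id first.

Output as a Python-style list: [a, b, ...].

Old toposort: [4, 0, 2, 3, 1]
Added edge: 4->1
Position of 4 (0) < position of 1 (4). Old order still valid.
Run Kahn's algorithm (break ties by smallest node id):
  initial in-degrees: [1, 4, 2, 2, 0]
  ready (indeg=0): [4]
  pop 4: indeg[0]->0; indeg[1]->3; indeg[2]->1 | ready=[0] | order so far=[4]
  pop 0: indeg[1]->2; indeg[2]->0; indeg[3]->1 | ready=[2] | order so far=[4, 0]
  pop 2: indeg[1]->1; indeg[3]->0 | ready=[3] | order so far=[4, 0, 2]
  pop 3: indeg[1]->0 | ready=[1] | order so far=[4, 0, 2, 3]
  pop 1: no out-edges | ready=[] | order so far=[4, 0, 2, 3, 1]
  Result: [4, 0, 2, 3, 1]

Answer: [4, 0, 2, 3, 1]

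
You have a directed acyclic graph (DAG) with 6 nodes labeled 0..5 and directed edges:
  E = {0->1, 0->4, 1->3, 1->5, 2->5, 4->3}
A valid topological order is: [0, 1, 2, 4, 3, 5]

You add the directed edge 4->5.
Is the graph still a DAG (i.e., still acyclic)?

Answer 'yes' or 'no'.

Given toposort: [0, 1, 2, 4, 3, 5]
Position of 4: index 3; position of 5: index 5
New edge 4->5: forward
Forward edge: respects the existing order. Still a DAG, same toposort still valid.
Still a DAG? yes

Answer: yes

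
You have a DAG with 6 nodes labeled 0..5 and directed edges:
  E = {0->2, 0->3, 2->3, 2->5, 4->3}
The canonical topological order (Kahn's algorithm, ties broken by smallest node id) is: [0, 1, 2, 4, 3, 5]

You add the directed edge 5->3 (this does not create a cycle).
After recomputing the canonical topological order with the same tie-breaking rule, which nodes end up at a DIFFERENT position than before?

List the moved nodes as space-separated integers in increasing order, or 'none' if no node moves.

Old toposort: [0, 1, 2, 4, 3, 5]
Added edge 5->3
Recompute Kahn (smallest-id tiebreak):
  initial in-degrees: [0, 0, 1, 4, 0, 1]
  ready (indeg=0): [0, 1, 4]
  pop 0: indeg[2]->0; indeg[3]->3 | ready=[1, 2, 4] | order so far=[0]
  pop 1: no out-edges | ready=[2, 4] | order so far=[0, 1]
  pop 2: indeg[3]->2; indeg[5]->0 | ready=[4, 5] | order so far=[0, 1, 2]
  pop 4: indeg[3]->1 | ready=[5] | order so far=[0, 1, 2, 4]
  pop 5: indeg[3]->0 | ready=[3] | order so far=[0, 1, 2, 4, 5]
  pop 3: no out-edges | ready=[] | order so far=[0, 1, 2, 4, 5, 3]
New canonical toposort: [0, 1, 2, 4, 5, 3]
Compare positions:
  Node 0: index 0 -> 0 (same)
  Node 1: index 1 -> 1 (same)
  Node 2: index 2 -> 2 (same)
  Node 3: index 4 -> 5 (moved)
  Node 4: index 3 -> 3 (same)
  Node 5: index 5 -> 4 (moved)
Nodes that changed position: 3 5

Answer: 3 5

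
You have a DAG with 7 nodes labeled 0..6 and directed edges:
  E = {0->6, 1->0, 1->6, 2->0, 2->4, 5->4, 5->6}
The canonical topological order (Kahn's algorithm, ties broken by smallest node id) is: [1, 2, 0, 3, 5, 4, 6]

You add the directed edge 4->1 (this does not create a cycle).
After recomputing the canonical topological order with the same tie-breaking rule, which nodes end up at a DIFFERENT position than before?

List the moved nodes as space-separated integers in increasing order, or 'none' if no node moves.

Answer: 0 1 2 3 4 5

Derivation:
Old toposort: [1, 2, 0, 3, 5, 4, 6]
Added edge 4->1
Recompute Kahn (smallest-id tiebreak):
  initial in-degrees: [2, 1, 0, 0, 2, 0, 3]
  ready (indeg=0): [2, 3, 5]
  pop 2: indeg[0]->1; indeg[4]->1 | ready=[3, 5] | order so far=[2]
  pop 3: no out-edges | ready=[5] | order so far=[2, 3]
  pop 5: indeg[4]->0; indeg[6]->2 | ready=[4] | order so far=[2, 3, 5]
  pop 4: indeg[1]->0 | ready=[1] | order so far=[2, 3, 5, 4]
  pop 1: indeg[0]->0; indeg[6]->1 | ready=[0] | order so far=[2, 3, 5, 4, 1]
  pop 0: indeg[6]->0 | ready=[6] | order so far=[2, 3, 5, 4, 1, 0]
  pop 6: no out-edges | ready=[] | order so far=[2, 3, 5, 4, 1, 0, 6]
New canonical toposort: [2, 3, 5, 4, 1, 0, 6]
Compare positions:
  Node 0: index 2 -> 5 (moved)
  Node 1: index 0 -> 4 (moved)
  Node 2: index 1 -> 0 (moved)
  Node 3: index 3 -> 1 (moved)
  Node 4: index 5 -> 3 (moved)
  Node 5: index 4 -> 2 (moved)
  Node 6: index 6 -> 6 (same)
Nodes that changed position: 0 1 2 3 4 5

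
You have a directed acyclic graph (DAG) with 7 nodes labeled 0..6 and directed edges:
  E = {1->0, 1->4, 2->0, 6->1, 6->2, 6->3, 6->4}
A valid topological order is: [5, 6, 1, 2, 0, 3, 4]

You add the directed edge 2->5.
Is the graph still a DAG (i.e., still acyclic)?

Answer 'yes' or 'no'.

Given toposort: [5, 6, 1, 2, 0, 3, 4]
Position of 2: index 3; position of 5: index 0
New edge 2->5: backward (u after v in old order)
Backward edge: old toposort is now invalid. Check if this creates a cycle.
Does 5 already reach 2? Reachable from 5: [5]. NO -> still a DAG (reorder needed).
Still a DAG? yes

Answer: yes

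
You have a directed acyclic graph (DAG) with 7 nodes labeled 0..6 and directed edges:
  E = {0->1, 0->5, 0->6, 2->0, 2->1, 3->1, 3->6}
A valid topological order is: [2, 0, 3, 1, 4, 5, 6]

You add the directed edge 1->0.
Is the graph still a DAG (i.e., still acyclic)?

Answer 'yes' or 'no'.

Given toposort: [2, 0, 3, 1, 4, 5, 6]
Position of 1: index 3; position of 0: index 1
New edge 1->0: backward (u after v in old order)
Backward edge: old toposort is now invalid. Check if this creates a cycle.
Does 0 already reach 1? Reachable from 0: [0, 1, 5, 6]. YES -> cycle!
Still a DAG? no

Answer: no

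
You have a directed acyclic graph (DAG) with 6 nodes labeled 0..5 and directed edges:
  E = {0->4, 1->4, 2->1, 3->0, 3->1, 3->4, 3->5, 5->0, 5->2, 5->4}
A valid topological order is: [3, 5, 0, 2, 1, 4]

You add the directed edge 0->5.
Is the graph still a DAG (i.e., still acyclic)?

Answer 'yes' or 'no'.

Answer: no

Derivation:
Given toposort: [3, 5, 0, 2, 1, 4]
Position of 0: index 2; position of 5: index 1
New edge 0->5: backward (u after v in old order)
Backward edge: old toposort is now invalid. Check if this creates a cycle.
Does 5 already reach 0? Reachable from 5: [0, 1, 2, 4, 5]. YES -> cycle!
Still a DAG? no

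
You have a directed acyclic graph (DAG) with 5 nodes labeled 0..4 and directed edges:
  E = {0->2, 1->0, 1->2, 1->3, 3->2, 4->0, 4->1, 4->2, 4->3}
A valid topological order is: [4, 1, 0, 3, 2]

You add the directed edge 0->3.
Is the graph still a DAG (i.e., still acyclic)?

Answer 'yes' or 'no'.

Given toposort: [4, 1, 0, 3, 2]
Position of 0: index 2; position of 3: index 3
New edge 0->3: forward
Forward edge: respects the existing order. Still a DAG, same toposort still valid.
Still a DAG? yes

Answer: yes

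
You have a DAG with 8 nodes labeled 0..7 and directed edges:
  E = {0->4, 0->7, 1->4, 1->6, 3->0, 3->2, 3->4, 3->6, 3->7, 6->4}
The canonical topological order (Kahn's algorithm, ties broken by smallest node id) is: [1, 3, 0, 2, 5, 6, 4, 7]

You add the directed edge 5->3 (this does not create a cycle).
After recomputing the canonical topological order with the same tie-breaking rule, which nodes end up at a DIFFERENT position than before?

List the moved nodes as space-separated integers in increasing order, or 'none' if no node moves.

Answer: 0 2 3 5

Derivation:
Old toposort: [1, 3, 0, 2, 5, 6, 4, 7]
Added edge 5->3
Recompute Kahn (smallest-id tiebreak):
  initial in-degrees: [1, 0, 1, 1, 4, 0, 2, 2]
  ready (indeg=0): [1, 5]
  pop 1: indeg[4]->3; indeg[6]->1 | ready=[5] | order so far=[1]
  pop 5: indeg[3]->0 | ready=[3] | order so far=[1, 5]
  pop 3: indeg[0]->0; indeg[2]->0; indeg[4]->2; indeg[6]->0; indeg[7]->1 | ready=[0, 2, 6] | order so far=[1, 5, 3]
  pop 0: indeg[4]->1; indeg[7]->0 | ready=[2, 6, 7] | order so far=[1, 5, 3, 0]
  pop 2: no out-edges | ready=[6, 7] | order so far=[1, 5, 3, 0, 2]
  pop 6: indeg[4]->0 | ready=[4, 7] | order so far=[1, 5, 3, 0, 2, 6]
  pop 4: no out-edges | ready=[7] | order so far=[1, 5, 3, 0, 2, 6, 4]
  pop 7: no out-edges | ready=[] | order so far=[1, 5, 3, 0, 2, 6, 4, 7]
New canonical toposort: [1, 5, 3, 0, 2, 6, 4, 7]
Compare positions:
  Node 0: index 2 -> 3 (moved)
  Node 1: index 0 -> 0 (same)
  Node 2: index 3 -> 4 (moved)
  Node 3: index 1 -> 2 (moved)
  Node 4: index 6 -> 6 (same)
  Node 5: index 4 -> 1 (moved)
  Node 6: index 5 -> 5 (same)
  Node 7: index 7 -> 7 (same)
Nodes that changed position: 0 2 3 5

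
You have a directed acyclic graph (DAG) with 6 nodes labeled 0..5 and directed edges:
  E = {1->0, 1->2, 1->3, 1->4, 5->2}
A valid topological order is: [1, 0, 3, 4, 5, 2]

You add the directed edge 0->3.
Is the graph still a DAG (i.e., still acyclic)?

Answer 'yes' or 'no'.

Given toposort: [1, 0, 3, 4, 5, 2]
Position of 0: index 1; position of 3: index 2
New edge 0->3: forward
Forward edge: respects the existing order. Still a DAG, same toposort still valid.
Still a DAG? yes

Answer: yes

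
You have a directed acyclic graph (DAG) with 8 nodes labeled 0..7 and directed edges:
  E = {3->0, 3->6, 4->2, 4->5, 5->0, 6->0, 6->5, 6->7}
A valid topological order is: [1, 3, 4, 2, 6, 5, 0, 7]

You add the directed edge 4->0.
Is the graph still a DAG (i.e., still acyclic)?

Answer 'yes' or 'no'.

Answer: yes

Derivation:
Given toposort: [1, 3, 4, 2, 6, 5, 0, 7]
Position of 4: index 2; position of 0: index 6
New edge 4->0: forward
Forward edge: respects the existing order. Still a DAG, same toposort still valid.
Still a DAG? yes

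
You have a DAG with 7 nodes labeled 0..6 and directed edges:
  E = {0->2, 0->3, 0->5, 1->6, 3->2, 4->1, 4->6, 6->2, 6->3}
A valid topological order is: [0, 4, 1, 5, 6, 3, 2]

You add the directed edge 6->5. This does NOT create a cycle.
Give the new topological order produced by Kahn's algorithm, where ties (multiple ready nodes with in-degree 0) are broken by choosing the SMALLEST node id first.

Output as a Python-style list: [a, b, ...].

Answer: [0, 4, 1, 6, 3, 2, 5]

Derivation:
Old toposort: [0, 4, 1, 5, 6, 3, 2]
Added edge: 6->5
Position of 6 (4) > position of 5 (3). Must reorder: 6 must now come before 5.
Run Kahn's algorithm (break ties by smallest node id):
  initial in-degrees: [0, 1, 3, 2, 0, 2, 2]
  ready (indeg=0): [0, 4]
  pop 0: indeg[2]->2; indeg[3]->1; indeg[5]->1 | ready=[4] | order so far=[0]
  pop 4: indeg[1]->0; indeg[6]->1 | ready=[1] | order so far=[0, 4]
  pop 1: indeg[6]->0 | ready=[6] | order so far=[0, 4, 1]
  pop 6: indeg[2]->1; indeg[3]->0; indeg[5]->0 | ready=[3, 5] | order so far=[0, 4, 1, 6]
  pop 3: indeg[2]->0 | ready=[2, 5] | order so far=[0, 4, 1, 6, 3]
  pop 2: no out-edges | ready=[5] | order so far=[0, 4, 1, 6, 3, 2]
  pop 5: no out-edges | ready=[] | order so far=[0, 4, 1, 6, 3, 2, 5]
  Result: [0, 4, 1, 6, 3, 2, 5]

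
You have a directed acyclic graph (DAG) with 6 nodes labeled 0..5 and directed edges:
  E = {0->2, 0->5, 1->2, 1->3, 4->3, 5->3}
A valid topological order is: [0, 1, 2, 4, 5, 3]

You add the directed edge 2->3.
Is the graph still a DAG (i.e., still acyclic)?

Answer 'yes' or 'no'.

Given toposort: [0, 1, 2, 4, 5, 3]
Position of 2: index 2; position of 3: index 5
New edge 2->3: forward
Forward edge: respects the existing order. Still a DAG, same toposort still valid.
Still a DAG? yes

Answer: yes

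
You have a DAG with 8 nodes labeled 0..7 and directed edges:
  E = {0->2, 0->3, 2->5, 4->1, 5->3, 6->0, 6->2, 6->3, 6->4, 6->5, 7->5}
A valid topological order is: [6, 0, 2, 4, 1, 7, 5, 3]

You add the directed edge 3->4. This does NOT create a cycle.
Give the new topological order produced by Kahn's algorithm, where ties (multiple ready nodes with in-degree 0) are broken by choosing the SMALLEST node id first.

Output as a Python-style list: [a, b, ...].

Answer: [6, 0, 2, 7, 5, 3, 4, 1]

Derivation:
Old toposort: [6, 0, 2, 4, 1, 7, 5, 3]
Added edge: 3->4
Position of 3 (7) > position of 4 (3). Must reorder: 3 must now come before 4.
Run Kahn's algorithm (break ties by smallest node id):
  initial in-degrees: [1, 1, 2, 3, 2, 3, 0, 0]
  ready (indeg=0): [6, 7]
  pop 6: indeg[0]->0; indeg[2]->1; indeg[3]->2; indeg[4]->1; indeg[5]->2 | ready=[0, 7] | order so far=[6]
  pop 0: indeg[2]->0; indeg[3]->1 | ready=[2, 7] | order so far=[6, 0]
  pop 2: indeg[5]->1 | ready=[7] | order so far=[6, 0, 2]
  pop 7: indeg[5]->0 | ready=[5] | order so far=[6, 0, 2, 7]
  pop 5: indeg[3]->0 | ready=[3] | order so far=[6, 0, 2, 7, 5]
  pop 3: indeg[4]->0 | ready=[4] | order so far=[6, 0, 2, 7, 5, 3]
  pop 4: indeg[1]->0 | ready=[1] | order so far=[6, 0, 2, 7, 5, 3, 4]
  pop 1: no out-edges | ready=[] | order so far=[6, 0, 2, 7, 5, 3, 4, 1]
  Result: [6, 0, 2, 7, 5, 3, 4, 1]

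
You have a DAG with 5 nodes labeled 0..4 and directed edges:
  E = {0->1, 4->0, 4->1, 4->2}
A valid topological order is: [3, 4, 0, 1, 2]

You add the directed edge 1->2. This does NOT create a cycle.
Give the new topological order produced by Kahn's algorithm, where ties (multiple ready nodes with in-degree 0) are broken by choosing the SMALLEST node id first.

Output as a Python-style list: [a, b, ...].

Answer: [3, 4, 0, 1, 2]

Derivation:
Old toposort: [3, 4, 0, 1, 2]
Added edge: 1->2
Position of 1 (3) < position of 2 (4). Old order still valid.
Run Kahn's algorithm (break ties by smallest node id):
  initial in-degrees: [1, 2, 2, 0, 0]
  ready (indeg=0): [3, 4]
  pop 3: no out-edges | ready=[4] | order so far=[3]
  pop 4: indeg[0]->0; indeg[1]->1; indeg[2]->1 | ready=[0] | order so far=[3, 4]
  pop 0: indeg[1]->0 | ready=[1] | order so far=[3, 4, 0]
  pop 1: indeg[2]->0 | ready=[2] | order so far=[3, 4, 0, 1]
  pop 2: no out-edges | ready=[] | order so far=[3, 4, 0, 1, 2]
  Result: [3, 4, 0, 1, 2]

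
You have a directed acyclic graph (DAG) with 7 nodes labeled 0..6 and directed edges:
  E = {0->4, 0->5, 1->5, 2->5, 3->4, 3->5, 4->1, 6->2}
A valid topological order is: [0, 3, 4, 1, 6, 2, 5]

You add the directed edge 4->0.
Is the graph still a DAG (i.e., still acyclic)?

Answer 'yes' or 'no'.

Given toposort: [0, 3, 4, 1, 6, 2, 5]
Position of 4: index 2; position of 0: index 0
New edge 4->0: backward (u after v in old order)
Backward edge: old toposort is now invalid. Check if this creates a cycle.
Does 0 already reach 4? Reachable from 0: [0, 1, 4, 5]. YES -> cycle!
Still a DAG? no

Answer: no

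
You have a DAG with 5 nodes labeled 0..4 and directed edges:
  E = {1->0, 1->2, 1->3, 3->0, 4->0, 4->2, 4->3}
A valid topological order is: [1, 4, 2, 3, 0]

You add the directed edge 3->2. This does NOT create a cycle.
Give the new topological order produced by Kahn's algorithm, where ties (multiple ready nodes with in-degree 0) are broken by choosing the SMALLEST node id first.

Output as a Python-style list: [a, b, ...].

Old toposort: [1, 4, 2, 3, 0]
Added edge: 3->2
Position of 3 (3) > position of 2 (2). Must reorder: 3 must now come before 2.
Run Kahn's algorithm (break ties by smallest node id):
  initial in-degrees: [3, 0, 3, 2, 0]
  ready (indeg=0): [1, 4]
  pop 1: indeg[0]->2; indeg[2]->2; indeg[3]->1 | ready=[4] | order so far=[1]
  pop 4: indeg[0]->1; indeg[2]->1; indeg[3]->0 | ready=[3] | order so far=[1, 4]
  pop 3: indeg[0]->0; indeg[2]->0 | ready=[0, 2] | order so far=[1, 4, 3]
  pop 0: no out-edges | ready=[2] | order so far=[1, 4, 3, 0]
  pop 2: no out-edges | ready=[] | order so far=[1, 4, 3, 0, 2]
  Result: [1, 4, 3, 0, 2]

Answer: [1, 4, 3, 0, 2]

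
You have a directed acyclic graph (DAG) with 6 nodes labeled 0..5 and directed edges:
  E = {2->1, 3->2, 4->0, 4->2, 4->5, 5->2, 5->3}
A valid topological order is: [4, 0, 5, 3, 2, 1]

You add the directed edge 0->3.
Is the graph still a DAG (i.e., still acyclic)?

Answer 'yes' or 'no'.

Answer: yes

Derivation:
Given toposort: [4, 0, 5, 3, 2, 1]
Position of 0: index 1; position of 3: index 3
New edge 0->3: forward
Forward edge: respects the existing order. Still a DAG, same toposort still valid.
Still a DAG? yes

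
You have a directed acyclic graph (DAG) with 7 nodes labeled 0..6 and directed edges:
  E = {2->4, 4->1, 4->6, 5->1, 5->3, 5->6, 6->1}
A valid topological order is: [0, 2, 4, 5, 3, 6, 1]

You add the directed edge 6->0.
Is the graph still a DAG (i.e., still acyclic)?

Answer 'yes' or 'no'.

Answer: yes

Derivation:
Given toposort: [0, 2, 4, 5, 3, 6, 1]
Position of 6: index 5; position of 0: index 0
New edge 6->0: backward (u after v in old order)
Backward edge: old toposort is now invalid. Check if this creates a cycle.
Does 0 already reach 6? Reachable from 0: [0]. NO -> still a DAG (reorder needed).
Still a DAG? yes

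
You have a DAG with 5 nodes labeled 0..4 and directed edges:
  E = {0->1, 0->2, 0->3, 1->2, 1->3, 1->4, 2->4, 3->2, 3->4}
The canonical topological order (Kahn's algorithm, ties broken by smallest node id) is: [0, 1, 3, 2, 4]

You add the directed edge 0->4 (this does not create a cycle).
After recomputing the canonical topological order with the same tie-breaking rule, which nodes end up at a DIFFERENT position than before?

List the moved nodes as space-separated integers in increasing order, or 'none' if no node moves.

Answer: none

Derivation:
Old toposort: [0, 1, 3, 2, 4]
Added edge 0->4
Recompute Kahn (smallest-id tiebreak):
  initial in-degrees: [0, 1, 3, 2, 4]
  ready (indeg=0): [0]
  pop 0: indeg[1]->0; indeg[2]->2; indeg[3]->1; indeg[4]->3 | ready=[1] | order so far=[0]
  pop 1: indeg[2]->1; indeg[3]->0; indeg[4]->2 | ready=[3] | order so far=[0, 1]
  pop 3: indeg[2]->0; indeg[4]->1 | ready=[2] | order so far=[0, 1, 3]
  pop 2: indeg[4]->0 | ready=[4] | order so far=[0, 1, 3, 2]
  pop 4: no out-edges | ready=[] | order so far=[0, 1, 3, 2, 4]
New canonical toposort: [0, 1, 3, 2, 4]
Compare positions:
  Node 0: index 0 -> 0 (same)
  Node 1: index 1 -> 1 (same)
  Node 2: index 3 -> 3 (same)
  Node 3: index 2 -> 2 (same)
  Node 4: index 4 -> 4 (same)
Nodes that changed position: none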